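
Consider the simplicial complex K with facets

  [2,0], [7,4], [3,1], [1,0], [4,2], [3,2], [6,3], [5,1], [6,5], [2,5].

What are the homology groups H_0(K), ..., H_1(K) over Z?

We work with the vertex ordering 0 < 1 < 2 < 3 < 4 < 5 < 6 < 7. The simplices of K, each written with vertices in increasing order, are:

  0-simplices (8): [0], [1], [2], [3], [4], [5], [6], [7]
  1-simplices (10): [0,1], [0,2], [1,3], [1,5], [2,3], [2,4], [2,5], [3,6], [4,7], [5,6]

giving chain groups C_0 ≅ Z^8, C_1 ≅ Z^10.

The boundary map ∂_1: C_1 → C_0 is given by ∂[p,q] = [q] − [p].
As a 8×10 matrix over Z this has rank 7, with invariant factors (1,1,1,1,1,1,1).

Computing H_k = (kernel of ∂_k) / (image of ∂_{k+1}):

  H_0: rank C_0 − rank ∂_1 = 8 − 7 = 1, and the invariant factors of ∂_1 are all 1, so H_0 ≅ Z.
  H_1: rank ker ∂_1 − rank ∂_2 = (10 − 7) − 0 = 3, and there is no ∂_2, so H_1 ≅ Z^3.

As a check, the Euler characteristic is 8 − 10 = -2, which agrees with 1 − 3 = -2.

H_0 = Z,  H_1 = Z^3.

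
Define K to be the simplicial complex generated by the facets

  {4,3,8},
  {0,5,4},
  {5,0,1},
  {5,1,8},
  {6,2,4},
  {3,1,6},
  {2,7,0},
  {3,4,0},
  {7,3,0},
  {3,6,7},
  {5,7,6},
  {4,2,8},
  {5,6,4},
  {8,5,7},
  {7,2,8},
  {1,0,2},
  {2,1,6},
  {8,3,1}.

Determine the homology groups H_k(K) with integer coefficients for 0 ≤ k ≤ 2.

We work with the vertex ordering 0 < 1 < 2 < 3 < 4 < 5 < 6 < 7 < 8. The simplices of K, each written with vertices in increasing order, are:

  0-simplices (9): [0], [1], [2], [3], [4], [5], [6], [7], [8]
  1-simplices (27): (27 of them)
  2-simplices (18): [0,1,2], [0,1,5], [0,2,7], [0,3,4], [0,3,7], [0,4,5], [1,2,6], [1,3,6], [1,3,8], [1,5,8], [2,4,6], [2,4,8], [2,7,8], [3,4,8], [3,6,7], [4,5,6], [5,6,7], [5,7,8]

Hence C_0 ≅ Z^9, C_1 ≅ Z^27, C_2 ≅ Z^18.

The boundary map ∂_1: C_1 → C_0 maps an edge to its endpoints' difference, ∂[p,q] = q − p.
The resulting 9×27 matrix has rank 8, and its Smith normal form has invariant factors (1,1,1,1,1,1,1,1).

Boundary ∂_2: C_2 → C_1 acts by ∂[p,q,r] = [q,r] − [p,r] + [p,q]. For instance
  ∂[5,6,7] = [6,7] − [5,7] + [5,6],
  ∂[3,4,8] = [4,8] − [3,8] + [3,4].
As a 27×18 matrix over Z this has rank 17, with invariant factors (1,1,1,1,1,1,1,1,1,1,1,1,1,1,1,1,1).

Now H_k = ker ∂_k / im ∂_{k+1}, so:

  H_0: rank C_0 − rank ∂_1 = 9 − 8 = 1, and the invariant factors of ∂_1 are all 1, so H_0 ≅ Z.
  H_1: rank ker ∂_1 − rank ∂_2 = (27 − 8) − 17 = 2, and the invariant factors of ∂_2 are all 1, so H_1 ≅ Z^2.
  H_2: rank ker ∂_2 − rank ∂_3 = (18 − 17) − 0 = 1, and there is no ∂_3, so H_2 ≅ Z.

As a check, the Euler characteristic is 9 − 27 + 18 = 0, which agrees with 1 − 2 + 1 = 0.

H_0 ≅ Z,  H_1 ≅ Z^2,  H_2 ≅ Z.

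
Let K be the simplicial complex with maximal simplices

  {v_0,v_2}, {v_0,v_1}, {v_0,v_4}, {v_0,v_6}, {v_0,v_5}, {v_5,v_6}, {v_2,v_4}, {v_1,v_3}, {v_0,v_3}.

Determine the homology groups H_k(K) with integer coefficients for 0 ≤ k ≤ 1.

K has 7 vertices, 9 edges.
rank ∂_0 = 0, rank ∂_1 = 6 ⇒ b_0 = 7 − 0 − 6 = 1; all invariant factors of ∂_1 are 1 so no torsion. So H_0 ≅ Z.
rank ∂_1 = 6, rank ∂_2 = 0 ⇒ b_1 = 9 − 6 − 0 = 3. So H_1 ≅ Z^3.

H_0 ≅ Z,  H_1 ≅ Z^3.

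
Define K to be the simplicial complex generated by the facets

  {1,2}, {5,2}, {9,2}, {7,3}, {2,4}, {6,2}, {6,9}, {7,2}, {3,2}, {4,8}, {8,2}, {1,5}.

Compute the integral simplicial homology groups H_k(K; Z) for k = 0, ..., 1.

H_0 ≅ Z,  H_1 ≅ Z^4.

We work with the vertex ordering 1 < 2 < 3 < 4 < 5 < 6 < 7 < 8 < 9. The simplices of K, each written with vertices in increasing order, are:

  0-simplices (9): [1], [2], [3], [4], [5], [6], [7], [8], [9]
  1-simplices (12): [1,2], [1,5], [2,3], [2,4], [2,5], [2,6], [2,7], [2,8], [2,9], [3,7], [4,8], [6,9]

so the chain groups are C_0 ≅ Z^9, C_1 ≅ Z^12.

∂_1: C_1 → C_0 is given by ∂[p,q] = [q] − [p].
This gives a 9×12 integer matrix of rank 8; reducing to Smith normal form yields diagonal entries (1,1,1,1,1,1,1,1).

Reading off H_k = ker ∂_k / im ∂_{k+1}:

  H_0: rank C_0 − rank ∂_1 = 9 − 8 = 1, and the invariant factors of ∂_1 are all 1, so H_0 ≅ Z.
  H_1: rank ker ∂_1 − rank ∂_2 = (12 − 8) − 0 = 4, and there is no ∂_2, so H_1 ≅ Z^4.

As a check, the Euler characteristic is 9 − 12 = -3, which agrees with 1 − 4 = -3.
(K is a triangulation of a wedge of 4 circles.)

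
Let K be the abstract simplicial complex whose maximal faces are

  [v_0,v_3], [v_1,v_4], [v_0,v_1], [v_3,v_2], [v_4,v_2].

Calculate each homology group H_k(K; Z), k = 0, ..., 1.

Fix the vertex order v_0 < v_1 < v_2 < v_3 < v_4 and write every simplex with vertices in increasing order. Then dim K = 1 and the simplices of K are:

  0-simplices (5): [v_0], [v_1], [v_2], [v_3], [v_4]
  1-simplices (5): [v_0,v_1], [v_0,v_3], [v_1,v_4], [v_2,v_3], [v_2,v_4]

Hence C_0 ≅ Z^5, C_1 ≅ Z^5.

The boundary map ∂_1: C_1 → C_0 maps an edge to its endpoints' difference, ∂[p,q] = q − p. For instance
  ∂[v_0,v_1] = [v_1] − [v_0].
As a 5×5 matrix over Z this has rank 4, with invariant factors (1,1,1,1).

Reading off H_k = ker ∂_k / im ∂_{k+1}:

  H_0: rank C_0 − rank ∂_1 = 5 − 4 = 1, and the invariant factors of ∂_1 are all 1, so H_0 ≅ Z.
  H_1: rank ker ∂_1 − rank ∂_2 = (5 − 4) − 0 = 1, and there is no ∂_2, so H_1 ≅ Z.

As a check, the Euler characteristic is 5 − 5 = 0, which agrees with 1 − 1 = 0.
(K is a triangulation of the circle S^1.)

H_0 = Z,  H_1 = Z.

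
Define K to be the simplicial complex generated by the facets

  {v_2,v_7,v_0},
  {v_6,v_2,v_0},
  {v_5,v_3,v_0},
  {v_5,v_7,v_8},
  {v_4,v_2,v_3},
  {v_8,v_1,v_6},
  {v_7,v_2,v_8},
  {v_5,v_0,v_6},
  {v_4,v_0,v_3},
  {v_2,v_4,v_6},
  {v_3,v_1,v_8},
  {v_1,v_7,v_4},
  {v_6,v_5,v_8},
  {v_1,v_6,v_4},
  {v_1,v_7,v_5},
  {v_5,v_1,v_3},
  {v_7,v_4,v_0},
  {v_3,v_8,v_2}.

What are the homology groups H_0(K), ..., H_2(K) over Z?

H_0 = Z,  H_1 = Z ⊕ Z/2,  H_2 = 0.

Order the vertices as v_0 < v_1 < v_2 < v_3 < v_4 < v_5 < v_6 < v_7 < v_8. Listing each simplex with vertices in this order, K has dimension 2 with simplices:

  0-simplices (9): [v_0], [v_1], [v_2], [v_3], [v_4], [v_5], [v_6], [v_7], [v_8]
  1-simplices (27): (27 of them)
  2-simplices (18): (18 of them)

giving chain groups C_0 ≅ Z^9, C_1 ≅ Z^27, C_2 ≅ Z^18.

∂_1: C_1 → C_0 is given by ∂[p,q] = [q] − [p]. For instance
  ∂[v_1,v_4] = [v_4] − [v_1].
The resulting 9×27 matrix has rank 8, and its Smith normal form has invariant factors (1,1,1,1,1,1,1,1).

Boundary ∂_2: C_2 → C_1 sends each 2-simplex [p,q,r] to [q,r] − [p,r] + [p,q]. For instance
  ∂[v_0,v_4,v_7] = [v_4,v_7] − [v_0,v_7] + [v_0,v_4],
  ∂[v_0,v_2,v_7] = [v_2,v_7] − [v_0,v_7] + [v_0,v_2].
The 27×18 boundary matrix has rank 18 and Smith normal form diag(1,1,1,1,1,1,1,1,1,1,1,1,1,1,1,1,1,2).

Now H_k = ker ∂_k / im ∂_{k+1}, so:

  H_0: rank C_0 − rank ∂_1 = 9 − 8 = 1, and the invariant factors of ∂_1 are all 1, so H_0 = Z.
  H_1: rank ker ∂_1 − rank ∂_2 = (27 − 8) − 18 = 1, and ∂_2 has invariant factor 2 > 1, so H_1 = Z ⊕ Z/2.
  H_2: rank ker ∂_2 − rank ∂_3 = (18 − 18) − 0 = 0, and there is no ∂_3, so H_2 = 0.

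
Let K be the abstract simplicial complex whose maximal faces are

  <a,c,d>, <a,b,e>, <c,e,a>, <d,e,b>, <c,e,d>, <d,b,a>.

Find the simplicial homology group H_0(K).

Fix the vertex order a < b < c < d < e and write every simplex with vertices in increasing order. Then dim K = 2 and the simplices of K are:

  0-simplices (5): a, b, c, d, e
  1-simplices (9): ab, ac, ad, ae, bd, be, cd, ce, de
  2-simplices (6): abd, abe, acd, ace, bde, cde

Hence C_0 ≅ Z^5, C_1 ≅ Z^9, C_2 ≅ Z^6.

Boundary ∂_1: C_1 → C_0 maps an edge to its endpoints' difference, ∂[p,q] = q − p.
As a 5×9 matrix over Z this has rank 4, with invariant factors (1,1,1,1).

The boundary map ∂_2: C_2 → C_1 sends each 2-simplex [p,q,r] to [q,r] − [p,r] + [p,q]. For instance
  ∂cde = de − ce + cd,
  ∂bde = de − be + bd.
The resulting 9×6 matrix has rank 5, and its Smith normal form has invariant factors (1,1,1,1,1).

Reading off H_k = ker ∂_k / im ∂_{k+1}:

  H_0: rank C_0 − rank ∂_1 = 5 − 4 = 1, and the invariant factors of ∂_1 are all 1, so H_0 = Z.

H_0 ≅ Z.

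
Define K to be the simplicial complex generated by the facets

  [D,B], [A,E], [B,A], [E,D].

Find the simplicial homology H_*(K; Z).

H_0 ≅ Z,  H_1 ≅ Z.

Take the total order A < B < D < E on the vertex set. Then K (dimension 1) consists of the simplices:

  0-simplices (4): A, B, D, E
  1-simplices (4): AB, AE, BD, DE

Hence C_0 ≅ Z^4, C_1 ≅ Z^4.

Boundary ∂_1: C_1 → C_0 sends each edge [p,q] (with p < q) to q − p.
The resulting 4×4 matrix has rank 3, and its Smith normal form has invariant factors (1,1,1).

Reading off H_k = ker ∂_k / im ∂_{k+1}:

  H_0: rank C_0 − rank ∂_1 = 4 − 3 = 1, and the invariant factors of ∂_1 are all 1, so H_0 = Z.
  H_1: rank ker ∂_1 − rank ∂_2 = (4 − 3) − 0 = 1, and there is no ∂_2, so H_1 = Z.

As a check, the Euler characteristic is 4 − 4 = 0, which agrees with 1 − 1 = 0.
(K is a triangulation of the circle S^1.)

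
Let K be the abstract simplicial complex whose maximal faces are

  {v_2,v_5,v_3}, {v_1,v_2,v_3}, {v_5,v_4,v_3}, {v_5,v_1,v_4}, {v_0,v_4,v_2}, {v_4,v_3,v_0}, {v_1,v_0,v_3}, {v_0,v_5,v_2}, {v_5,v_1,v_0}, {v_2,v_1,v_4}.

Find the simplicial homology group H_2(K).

H_2 ≅ 0.

We work with the vertex ordering v_0 < v_1 < v_2 < v_3 < v_4 < v_5. The simplices of K, each written with vertices in increasing order, are:

  0-simplices (6): [v_0], [v_1], [v_2], [v_3], [v_4], [v_5]
  1-simplices (15): (15 of them)
  2-simplices (10): [v_0,v_1,v_3], [v_0,v_1,v_5], [v_0,v_2,v_4], [v_0,v_2,v_5], [v_0,v_3,v_4], [v_1,v_2,v_3], [v_1,v_2,v_4], [v_1,v_4,v_5], [v_2,v_3,v_5], [v_3,v_4,v_5]

giving chain groups C_0 ≅ Z^6, C_1 ≅ Z^15, C_2 ≅ Z^10.

Boundary ∂_1: C_1 → C_0 is given by ∂[p,q] = [q] − [p]. For instance
  ∂[v_3,v_4] = [v_4] − [v_3].
The resulting 6×15 matrix has rank 5, and its Smith normal form has invariant factors (1,1,1,1,1).

The boundary map ∂_2: C_2 → C_1 sends each 2-simplex [p,q,r] to [q,r] − [p,r] + [p,q]. For instance
  ∂[v_1,v_2,v_4] = [v_2,v_4] − [v_1,v_4] + [v_1,v_2],
  ∂[v_0,v_3,v_4] = [v_3,v_4] − [v_0,v_4] + [v_0,v_3].
As a 15×10 matrix over Z this has rank 10, with invariant factors (1,1,1,1,1,1,1,1,1,2).

Reading off H_k = ker ∂_k / im ∂_{k+1}:

  H_2: rank ker ∂_2 − rank ∂_3 = (10 − 10) − 0 = 0, and there is no ∂_3, so H_2 ≅ 0.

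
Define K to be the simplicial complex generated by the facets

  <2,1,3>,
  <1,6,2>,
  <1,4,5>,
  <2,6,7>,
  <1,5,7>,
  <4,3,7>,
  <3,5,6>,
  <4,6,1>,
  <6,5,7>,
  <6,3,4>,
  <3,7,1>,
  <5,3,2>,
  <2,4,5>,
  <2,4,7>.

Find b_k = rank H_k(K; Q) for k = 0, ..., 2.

Fix the vertex order 1 < 2 < 3 < 4 < 5 < 6 < 7 and write every simplex with vertices in increasing order. Then dim K = 2 and the simplices of K are:

  0-simplices (7): [1], [2], [3], [4], [5], [6], [7]
  1-simplices (21): [1,2], [1,3], [1,4], [1,5], [1,6], [1,7], [2,3], [2,4], [2,5], [2,6], [2,7], [3,4], [3,5], [3,6], [3,7], [4,5], [4,6], [4,7], [5,6], [5,7], [6,7]
  2-simplices (14): [1,2,3], [1,2,6], [1,3,7], [1,4,5], [1,4,6], [1,5,7], [2,3,5], [2,4,5], [2,4,7], [2,6,7], [3,4,6], [3,4,7], [3,5,6], [5,6,7]

Hence C_0 ≅ Z^7, C_1 ≅ Z^21, C_2 ≅ Z^14.

∂_1: C_1 → C_0 sends each edge [p,q] (with p < q) to q − p. For instance
  ∂[3,4] = [4] − [3].
The 7×21 boundary matrix has rank 6 and Smith normal form diag(1,1,1,1,1,1).

Boundary ∂_2: C_2 → C_1 maps a triangle to the signed sum of its edges. For instance
  ∂[1,5,7] = [5,7] − [1,7] + [1,5],
  ∂[2,3,5] = [3,5] − [2,5] + [2,3].
This gives a 21×14 integer matrix of rank 13; reducing to Smith normal form yields diagonal entries (1,1,1,1,1,1,1,1,1,1,1,1,1).

From H_k ≅ ker(∂_k) / im(∂_{k+1}) we obtain:

  H_0: rank C_0 − rank ∂_1 = 7 − 6 = 1, and the invariant factors of ∂_1 are all 1, so H_0 ≅ Z.
  H_1: rank ker ∂_1 − rank ∂_2 = (21 − 6) − 13 = 2, and the invariant factors of ∂_2 are all 1, so H_1 ≅ Z^2.
  H_2: rank ker ∂_2 − rank ∂_3 = (14 − 13) − 0 = 1, and there is no ∂_3, so H_2 ≅ Z.

As a check, the Euler characteristic is 7 − 21 + 14 = 0, which agrees with 1 − 2 + 1 = 0.

Hence the Betti numbers are b_0 = 1, b_1 = 2, b_2 = 1.

b_0 = 1, b_1 = 2, b_2 = 1.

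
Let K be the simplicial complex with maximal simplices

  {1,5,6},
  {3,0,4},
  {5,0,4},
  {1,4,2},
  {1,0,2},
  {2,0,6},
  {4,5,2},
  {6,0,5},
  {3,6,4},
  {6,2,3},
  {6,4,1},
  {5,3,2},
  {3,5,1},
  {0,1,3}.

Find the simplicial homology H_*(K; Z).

H_0 ≅ Z,  H_1 ≅ Z^2,  H_2 ≅ Z.

Order the vertices as 0 < 1 < 2 < 3 < 4 < 5 < 6. Listing each simplex with vertices in this order, K has dimension 2 with simplices:

  0-simplices (7): [0], [1], [2], [3], [4], [5], [6]
  1-simplices (21): [0,1], [0,2], [0,3], [0,4], [0,5], [0,6], [1,2], [1,3], [1,4], [1,5], [1,6], [2,3], [2,4], [2,5], [2,6], [3,4], [3,5], [3,6], [4,5], [4,6], [5,6]
  2-simplices (14): [0,1,2], [0,1,3], [0,2,6], [0,3,4], [0,4,5], [0,5,6], [1,2,4], [1,3,5], [1,4,6], [1,5,6], [2,3,5], [2,3,6], [2,4,5], [3,4,6]

so the chain groups are C_0 ≅ Z^7, C_1 ≅ Z^21, C_2 ≅ Z^14.

∂_1: C_1 → C_0 is given by ∂[p,q] = [q] − [p]. For instance
  ∂[0,1] = [1] − [0].
This gives a 7×21 integer matrix of rank 6; reducing to Smith normal form yields diagonal entries (1,1,1,1,1,1).

Boundary ∂_2: C_2 → C_1 acts by ∂[p,q,r] = [q,r] − [p,r] + [p,q]. For instance
  ∂[0,1,2] = [1,2] − [0,2] + [0,1],
  ∂[2,3,6] = [3,6] − [2,6] + [2,3].
The 21×14 boundary matrix has rank 13 and Smith normal form diag(1,1,1,1,1,1,1,1,1,1,1,1,1).

Now H_k = ker ∂_k / im ∂_{k+1}, so:

  H_0: rank C_0 − rank ∂_1 = 7 − 6 = 1, and the invariant factors of ∂_1 are all 1, so H_0 ≅ Z.
  H_1: rank ker ∂_1 − rank ∂_2 = (21 − 6) − 13 = 2, and the invariant factors of ∂_2 are all 1, so H_1 ≅ Z^2.
  H_2: rank ker ∂_2 − rank ∂_3 = (14 − 13) − 0 = 1, and there is no ∂_3, so H_2 ≅ Z.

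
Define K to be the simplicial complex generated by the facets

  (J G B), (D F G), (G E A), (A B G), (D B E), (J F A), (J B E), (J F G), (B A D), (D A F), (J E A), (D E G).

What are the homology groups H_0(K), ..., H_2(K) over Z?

H_0 = Z,  H_1 = Z/2,  H_2 = 0.

Order the vertices as A < B < D < E < F < G < J. Listing each simplex with vertices in this order, K has dimension 2 with simplices:

  0-simplices (7): A, B, D, E, F, G, J
  1-simplices (18): AB, AD, AE, AF, AG, AJ, BD, BE, BG, BJ, DE, DF, DG, EG, EJ, FG, FJ, GJ
  2-simplices (12): ABD, ABG, ADF, AEG, AEJ, AFJ, BDE, BEJ, BGJ, DEG, DFG, FGJ

Hence C_0 ≅ Z^7, C_1 ≅ Z^18, C_2 ≅ Z^12.

∂_1: C_1 → C_0 sends each edge [p,q] (with p < q) to q − p.
This gives a 7×18 integer matrix of rank 6; reducing to Smith normal form yields diagonal entries (1,1,1,1,1,1).

∂_2: C_2 → C_1 maps a triangle to the signed sum of its edges. For instance
  ∂DFG = FG − DG + DF,
  ∂ABD = BD − AD + AB.
The 18×12 boundary matrix has rank 12 and Smith normal form diag(1,1,1,1,1,1,1,1,1,1,1,2).

Reading off H_k = ker ∂_k / im ∂_{k+1}:

  H_0: rank C_0 − rank ∂_1 = 7 − 6 = 1, and the invariant factors of ∂_1 are all 1, so H_0 = Z.
  H_1: rank ker ∂_1 − rank ∂_2 = (18 − 6) − 12 = 0, and ∂_2 has invariant factor 2 > 1, so H_1 = Z/2.
  H_2: rank ker ∂_2 − rank ∂_3 = (12 − 12) − 0 = 0, and there is no ∂_3, so H_2 = 0.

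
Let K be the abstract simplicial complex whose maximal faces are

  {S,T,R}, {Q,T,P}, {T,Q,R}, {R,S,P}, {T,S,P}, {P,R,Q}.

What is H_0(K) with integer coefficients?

H_0 = Z.

Take the total order P < Q < R < S < T on the vertex set. Then K (dimension 2) consists of the simplices:

  0-simplices (5): P, Q, R, S, T
  1-simplices (9): PQ, PR, PS, PT, QR, QT, RS, RT, ST
  2-simplices (6): PQR, PQT, PRS, PST, QRT, RST

Hence C_0 ≅ Z^5, C_1 ≅ Z^9, C_2 ≅ Z^6.

Boundary ∂_1: C_1 → C_0 sends each edge [p,q] (with p < q) to q − p. For instance
  ∂PQ = Q − P.
This gives a 5×9 integer matrix of rank 4; reducing to Smith normal form yields diagonal entries (1,1,1,1).

Boundary ∂_2: C_2 → C_1 sends each 2-simplex [p,q,r] to [q,r] − [p,r] + [p,q]. For instance
  ∂RST = ST − RT + RS,
  ∂PQT = QT − PT + PQ.
As a 9×6 matrix over Z this has rank 5, with invariant factors (1,1,1,1,1).

Reading off H_k = ker ∂_k / im ∂_{k+1}:

  H_0: rank C_0 − rank ∂_1 = 5 − 4 = 1, and the invariant factors of ∂_1 are all 1, so H_0 ≅ Z.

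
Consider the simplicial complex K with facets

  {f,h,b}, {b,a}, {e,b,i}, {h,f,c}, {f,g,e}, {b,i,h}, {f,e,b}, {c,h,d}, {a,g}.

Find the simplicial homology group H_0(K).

We work with the vertex ordering a < b < c < d < e < f < g < h < i. The simplices of K, each written with vertices in increasing order, are:

  0-simplices (9): a, b, c, d, e, f, g, h, i
  1-simplices (16): ab, ag, be, bf, bh, bi, cd, cf, ch, dh, ef, eg, ei, fg, fh, hi
  2-simplices (7): bef, bei, bfh, bhi, cdh, cfh, efg

giving chain groups C_0 ≅ Z^9, C_1 ≅ Z^16, C_2 ≅ Z^7.

The boundary map ∂_1: C_1 → C_0 sends each edge [p,q] (with p < q) to q − p. For instance
  ∂ch = h − c.
This gives a 9×16 integer matrix of rank 8; reducing to Smith normal form yields diagonal entries (1,1,1,1,1,1,1,1).

The boundary map ∂_2: C_2 → C_1 sends each 2-simplex [p,q,r] to [q,r] − [p,r] + [p,q]. For instance
  ∂cfh = fh − ch + cf,
  ∂efg = fg − eg + ef.
As a 16×7 matrix over Z this has rank 7, with invariant factors (1,1,1,1,1,1,1).

Now H_k = ker ∂_k / im ∂_{k+1}, so:

  H_0: rank C_0 − rank ∂_1 = 9 − 8 = 1, and the invariant factors of ∂_1 are all 1, so H_0 = Z.

H_0 ≅ Z.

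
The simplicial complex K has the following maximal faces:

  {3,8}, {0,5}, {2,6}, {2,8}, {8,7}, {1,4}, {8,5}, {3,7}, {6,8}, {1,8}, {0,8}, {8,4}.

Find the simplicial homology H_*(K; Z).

H_0 ≅ Z,  H_1 ≅ Z^4.

Take the total order 0 < 1 < 2 < 3 < 4 < 5 < 6 < 7 < 8 on the vertex set. Then K (dimension 1) consists of the simplices:

  0-simplices (9): [0], [1], [2], [3], [4], [5], [6], [7], [8]
  1-simplices (12): [0,5], [0,8], [1,4], [1,8], [2,6], [2,8], [3,7], [3,8], [4,8], [5,8], [6,8], [7,8]

so the chain groups are C_0 ≅ Z^9, C_1 ≅ Z^12.

Boundary ∂_1: C_1 → C_0 sends each edge [p,q] (with p < q) to q − p. For instance
  ∂[7,8] = [8] − [7].
The 9×12 boundary matrix has rank 8 and Smith normal form diag(1,1,1,1,1,1,1,1).

Now H_k = ker ∂_k / im ∂_{k+1}, so:

  H_0: rank C_0 − rank ∂_1 = 9 − 8 = 1, and the invariant factors of ∂_1 are all 1, so H_0 ≅ Z.
  H_1: rank ker ∂_1 − rank ∂_2 = (12 − 8) − 0 = 4, and there is no ∂_2, so H_1 ≅ Z^4.

(K is a triangulation of a wedge of 4 circles.)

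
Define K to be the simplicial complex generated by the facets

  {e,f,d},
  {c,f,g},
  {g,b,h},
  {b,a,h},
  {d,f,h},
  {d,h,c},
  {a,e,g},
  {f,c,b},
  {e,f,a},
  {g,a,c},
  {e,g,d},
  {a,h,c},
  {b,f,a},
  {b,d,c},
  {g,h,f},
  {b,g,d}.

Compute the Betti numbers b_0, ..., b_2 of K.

Fix the vertex order a < b < c < d < e < f < g < h and write every simplex with vertices in increasing order. Then dim K = 2 and the simplices of K are:

  0-simplices (8): a, b, c, d, e, f, g, h
  1-simplices (24): ab, ac, ae, af, ag, ah, bc, bd, bf, bg, bh, cd, cf, cg, ch, de, df, dg, dh, ef, eg, fg, fh, gh
  2-simplices (16): abf, abh, acg, ach, aef, aeg, bcd, bcf, bdg, bgh, cdh, cfg, def, deg, dfh, fgh

so the chain groups are C_0 ≅ Z^8, C_1 ≅ Z^24, C_2 ≅ Z^16.

∂_1: C_1 → C_0 maps an edge to its endpoints' difference, ∂[p,q] = q − p. For instance
  ∂gh = h − g.
The resulting 8×24 matrix has rank 7, and its Smith normal form has invariant factors (1,1,1,1,1,1,1).

Boundary ∂_2: C_2 → C_1 acts by ∂[p,q,r] = [q,r] − [p,r] + [p,q]. For instance
  ∂bdg = dg − bg + bd,
  ∂def = ef − df + de.
The 24×16 boundary matrix has rank 15 and Smith normal form diag(1,1,1,1,1,1,1,1,1,1,1,1,1,1,1).

Computing H_k = (kernel of ∂_k) / (image of ∂_{k+1}):

  H_0: rank C_0 − rank ∂_1 = 8 − 7 = 1, and the invariant factors of ∂_1 are all 1, so H_0 ≅ Z.
  H_1: rank ker ∂_1 − rank ∂_2 = (24 − 7) − 15 = 2, and the invariant factors of ∂_2 are all 1, so H_1 ≅ Z^2.
  H_2: rank ker ∂_2 − rank ∂_3 = (16 − 15) − 0 = 1, and there is no ∂_3, so H_2 ≅ Z.

(K is a triangulation of the torus T^2.)

Hence the Betti numbers are b_0 = 1, b_1 = 2, b_2 = 1.

b_0 = 1, b_1 = 2, b_2 = 1.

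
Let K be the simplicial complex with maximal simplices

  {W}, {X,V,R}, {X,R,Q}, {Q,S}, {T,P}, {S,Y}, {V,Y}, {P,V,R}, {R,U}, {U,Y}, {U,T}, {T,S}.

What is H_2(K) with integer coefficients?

H_2 ≅ 0.

K has 10 vertices, 15 edges, 3 triangles.
rank ∂_2 = 3, rank ∂_3 = 0 ⇒ b_2 = 3 − 3 − 0 = 0. So H_2 ≅ 0.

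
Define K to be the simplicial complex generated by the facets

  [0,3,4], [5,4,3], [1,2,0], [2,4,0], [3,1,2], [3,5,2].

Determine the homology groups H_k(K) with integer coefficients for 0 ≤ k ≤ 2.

H_0 = Z,  H_1 = Z,  H_2 = 0.

Fix the vertex order 0 < 1 < 2 < 3 < 4 < 5 and write every simplex with vertices in increasing order. Then dim K = 2 and the simplices of K are:

  0-simplices (6): [0], [1], [2], [3], [4], [5]
  1-simplices (12): [0,1], [0,2], [0,3], [0,4], [1,2], [1,3], [2,3], [2,4], [2,5], [3,4], [3,5], [4,5]
  2-simplices (6): [0,1,2], [0,2,4], [0,3,4], [1,2,3], [2,3,5], [3,4,5]

so the chain groups are C_0 ≅ Z^6, C_1 ≅ Z^12, C_2 ≅ Z^6.

∂_1: C_1 → C_0 sends each edge [p,q] (with p < q) to q − p.
The resulting 6×12 matrix has rank 5, and its Smith normal form has invariant factors (1,1,1,1,1).

The boundary map ∂_2: C_2 → C_1 maps a triangle to the signed sum of its edges. For instance
  ∂[2,3,5] = [3,5] − [2,5] + [2,3],
  ∂[3,4,5] = [4,5] − [3,5] + [3,4].
The resulting 12×6 matrix has rank 6, and its Smith normal form has invariant factors (1,1,1,1,1,1).

Now H_k = ker ∂_k / im ∂_{k+1}, so:

  H_0: rank C_0 − rank ∂_1 = 6 − 5 = 1, and the invariant factors of ∂_1 are all 1, so H_0 = Z.
  H_1: rank ker ∂_1 − rank ∂_2 = (12 − 5) − 6 = 1, and the invariant factors of ∂_2 are all 1, so H_1 = Z.
  H_2: rank ker ∂_2 − rank ∂_3 = (6 − 6) − 0 = 0, and there is no ∂_3, so H_2 = 0.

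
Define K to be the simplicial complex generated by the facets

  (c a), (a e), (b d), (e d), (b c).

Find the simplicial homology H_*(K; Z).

Order the vertices as a < b < c < d < e. Listing each simplex with vertices in this order, K has dimension 1 with simplices:

  0-simplices (5): a, b, c, d, e
  1-simplices (5): ac, ae, bc, bd, de

so the chain groups are C_0 ≅ Z^5, C_1 ≅ Z^5.

∂_1: C_1 → C_0 maps an edge to its endpoints' difference, ∂[p,q] = q − p.
As a 5×5 matrix over Z this has rank 4, with invariant factors (1,1,1,1).

Now H_k = ker ∂_k / im ∂_{k+1}, so:

  H_0: rank C_0 − rank ∂_1 = 5 − 4 = 1, and the invariant factors of ∂_1 are all 1, so H_0 ≅ Z.
  H_1: rank ker ∂_1 − rank ∂_2 = (5 − 4) − 0 = 1, and there is no ∂_2, so H_1 ≅ Z.

As a check, the Euler characteristic is 5 − 5 = 0, which agrees with 1 − 1 = 0.

H_0 = Z,  H_1 = Z.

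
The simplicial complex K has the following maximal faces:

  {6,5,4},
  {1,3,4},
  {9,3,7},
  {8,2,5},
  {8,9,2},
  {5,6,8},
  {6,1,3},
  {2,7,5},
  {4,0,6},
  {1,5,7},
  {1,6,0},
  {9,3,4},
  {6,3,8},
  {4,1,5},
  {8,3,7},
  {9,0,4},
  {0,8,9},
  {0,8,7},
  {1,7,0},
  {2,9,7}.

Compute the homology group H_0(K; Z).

We work with the vertex ordering 0 < 1 < 2 < 3 < 4 < 5 < 6 < 7 < 8 < 9. The simplices of K, each written with vertices in increasing order, are:

  0-simplices (10): [0], [1], [2], [3], [4], [5], [6], [7], [8], [9]
  1-simplices (30): (30 of them)
  2-simplices (20): (20 of them)

giving chain groups C_0 ≅ Z^10, C_1 ≅ Z^30, C_2 ≅ Z^20.

The boundary map ∂_1: C_1 → C_0 maps an edge to its endpoints' difference, ∂[p,q] = q − p.
As a 10×30 matrix over Z this has rank 9, with invariant factors (1,1,1,1,1,1,1,1,1).

∂_2: C_2 → C_1 sends each 2-simplex [p,q,r] to [q,r] − [p,r] + [p,q]. For instance
  ∂[0,8,9] = [8,9] − [0,9] + [0,8],
  ∂[0,4,6] = [4,6] − [0,6] + [0,4].
The 30×20 boundary matrix has rank 20 and Smith normal form diag(1,1,1,1,1,1,1,1,1,1,1,1,1,1,1,1,1,1,1,2).

From H_k ≅ ker(∂_k) / im(∂_{k+1}) we obtain:

  H_0: rank C_0 − rank ∂_1 = 10 − 9 = 1, and the invariant factors of ∂_1 are all 1, so H_0 = Z.

(K is a triangulation of the Klein bottle.)

H_0 ≅ Z.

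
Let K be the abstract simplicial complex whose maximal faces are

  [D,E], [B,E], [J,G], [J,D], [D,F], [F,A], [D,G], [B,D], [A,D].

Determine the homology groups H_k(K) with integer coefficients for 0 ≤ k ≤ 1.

H_0 ≅ Z,  H_1 ≅ Z^3.

Take the total order A < B < D < E < F < G < J on the vertex set. Then K (dimension 1) consists of the simplices:

  0-simplices (7): A, B, D, E, F, G, J
  1-simplices (9): AD, AF, BD, BE, DE, DF, DG, DJ, GJ

so the chain groups are C_0 ≅ Z^7, C_1 ≅ Z^9.

∂_1: C_1 → C_0 is given by ∂[p,q] = [q] − [p].
The resulting 7×9 matrix has rank 6, and its Smith normal form has invariant factors (1,1,1,1,1,1).

Now H_k = ker ∂_k / im ∂_{k+1}, so:

  H_0: rank C_0 − rank ∂_1 = 7 − 6 = 1, and the invariant factors of ∂_1 are all 1, so H_0 ≅ Z.
  H_1: rank ker ∂_1 − rank ∂_2 = (9 − 6) − 0 = 3, and there is no ∂_2, so H_1 ≅ Z^3.

As a check, the Euler characteristic is 7 − 9 = -2, which agrees with 1 − 3 = -2.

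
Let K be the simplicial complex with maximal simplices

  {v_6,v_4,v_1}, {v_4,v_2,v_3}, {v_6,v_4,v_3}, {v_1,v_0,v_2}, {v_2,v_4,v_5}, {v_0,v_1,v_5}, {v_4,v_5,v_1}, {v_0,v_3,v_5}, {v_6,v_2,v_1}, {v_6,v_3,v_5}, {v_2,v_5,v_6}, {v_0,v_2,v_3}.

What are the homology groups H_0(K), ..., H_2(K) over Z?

H_0 ≅ Z,  H_1 ≅ Z/2Z,  H_2 = 0.

Take the total order v_0 < v_1 < v_2 < v_3 < v_4 < v_5 < v_6 on the vertex set. Then K (dimension 2) consists of the simplices:

  0-simplices (7): [v_0], [v_1], [v_2], [v_3], [v_4], [v_5], [v_6]
  1-simplices (18): (18 of them)
  2-simplices (12): (12 of them)

so the chain groups are C_0 ≅ Z^7, C_1 ≅ Z^18, C_2 ≅ Z^12.

The boundary map ∂_1: C_1 → C_0 is given by ∂[p,q] = [q] − [p]. For instance
  ∂[v_4,v_5] = [v_5] − [v_4].
As a 7×18 matrix over Z this has rank 6, with invariant factors (1,1,1,1,1,1).

The boundary map ∂_2: C_2 → C_1 acts by ∂[p,q,r] = [q,r] − [p,r] + [p,q]. For instance
  ∂[v_2,v_4,v_5] = [v_4,v_5] − [v_2,v_5] + [v_2,v_4],
  ∂[v_1,v_4,v_5] = [v_4,v_5] − [v_1,v_5] + [v_1,v_4].
The resulting 18×12 matrix has rank 12, and its Smith normal form has invariant factors (1,1,1,1,1,1,1,1,1,1,1,2).

From H_k ≅ ker(∂_k) / im(∂_{k+1}) we obtain:

  H_0: rank C_0 − rank ∂_1 = 7 − 6 = 1, and the invariant factors of ∂_1 are all 1, so H_0 ≅ Z.
  H_1: rank ker ∂_1 − rank ∂_2 = (18 − 6) − 12 = 0, and ∂_2 has invariant factor 2 > 1, so H_1 ≅ Z/2Z.
  H_2: rank ker ∂_2 − rank ∂_3 = (12 − 12) − 0 = 0, and there is no ∂_3, so H_2 ≅ 0.

(K is a triangulation of the real projective plane RP^2.)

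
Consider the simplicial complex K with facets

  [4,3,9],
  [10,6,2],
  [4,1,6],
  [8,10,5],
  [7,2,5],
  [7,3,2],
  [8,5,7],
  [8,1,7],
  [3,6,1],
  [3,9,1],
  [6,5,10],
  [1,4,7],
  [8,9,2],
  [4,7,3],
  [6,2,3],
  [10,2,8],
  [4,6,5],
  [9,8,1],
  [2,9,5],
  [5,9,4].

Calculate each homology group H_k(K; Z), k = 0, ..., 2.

Order the vertices as 1 < 2 < 3 < 4 < 5 < 6 < 7 < 8 < 9 < 10. Listing each simplex with vertices in this order, K has dimension 2 with simplices:

  0-simplices (10): [1], [2], [3], [4], [5], [6], [7], [8], [9], [10]
  1-simplices (30): (30 of them)
  2-simplices (20): (20 of them)

Hence C_0 ≅ Z^10, C_1 ≅ Z^30, C_2 ≅ Z^20.

Boundary ∂_1: C_1 → C_0 maps an edge to its endpoints' difference, ∂[p,q] = q − p. For instance
  ∂[5,8] = [8] − [5].
This gives a 10×30 integer matrix of rank 9; reducing to Smith normal form yields diagonal entries (1,1,1,1,1,1,1,1,1).

∂_2: C_2 → C_1 acts by ∂[p,q,r] = [q,r] − [p,r] + [p,q]. For instance
  ∂[5,7,8] = [7,8] − [5,8] + [5,7],
  ∂[1,3,9] = [3,9] − [1,9] + [1,3].
The 30×20 boundary matrix has rank 20 and Smith normal form diag(1,1,1,1,1,1,1,1,1,1,1,1,1,1,1,1,1,1,1,2).

Now H_k = ker ∂_k / im ∂_{k+1}, so:

  H_0: rank C_0 − rank ∂_1 = 10 − 9 = 1, and the invariant factors of ∂_1 are all 1, so H_0 ≅ Z.
  H_1: rank ker ∂_1 − rank ∂_2 = (30 − 9) − 20 = 1, and ∂_2 has invariant factor 2 > 1, so H_1 ≅ Z ⊕ Z_2.
  H_2: rank ker ∂_2 − rank ∂_3 = (20 − 20) − 0 = 0, and there is no ∂_3, so H_2 ≅ 0.

(K is a triangulation of the Klein bottle.)

H_0 = Z,  H_1 = Z ⊕ Z_2,  H_2 = 0.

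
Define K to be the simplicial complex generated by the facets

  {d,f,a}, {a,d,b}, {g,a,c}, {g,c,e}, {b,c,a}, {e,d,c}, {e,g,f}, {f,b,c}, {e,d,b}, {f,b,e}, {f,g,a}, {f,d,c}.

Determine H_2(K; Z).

H_2 ≅ 0.

We work with the vertex ordering a < b < c < d < e < f < g. The simplices of K, each written with vertices in increasing order, are:

  0-simplices (7): a, b, c, d, e, f, g
  1-simplices (18): ab, ac, ad, af, ag, bc, bd, be, bf, cd, ce, cf, cg, de, df, ef, eg, fg
  2-simplices (12): abc, abd, acg, adf, afg, bcf, bde, bef, cde, cdf, ceg, efg

Hence C_0 ≅ Z^7, C_1 ≅ Z^18, C_2 ≅ Z^12.

∂_1: C_1 → C_0 maps an edge to its endpoints' difference, ∂[p,q] = q − p.
This gives a 7×18 integer matrix of rank 6; reducing to Smith normal form yields diagonal entries (1,1,1,1,1,1).

∂_2: C_2 → C_1 sends each 2-simplex [p,q,r] to [q,r] − [p,r] + [p,q]. For instance
  ∂acg = cg − ag + ac,
  ∂adf = df − af + ad.
The 18×12 boundary matrix has rank 12 and Smith normal form diag(1,1,1,1,1,1,1,1,1,1,1,2).

From H_k ≅ ker(∂_k) / im(∂_{k+1}) we obtain:

  H_2: rank ker ∂_2 − rank ∂_3 = (12 − 12) − 0 = 0, and there is no ∂_3, so H_2 ≅ 0.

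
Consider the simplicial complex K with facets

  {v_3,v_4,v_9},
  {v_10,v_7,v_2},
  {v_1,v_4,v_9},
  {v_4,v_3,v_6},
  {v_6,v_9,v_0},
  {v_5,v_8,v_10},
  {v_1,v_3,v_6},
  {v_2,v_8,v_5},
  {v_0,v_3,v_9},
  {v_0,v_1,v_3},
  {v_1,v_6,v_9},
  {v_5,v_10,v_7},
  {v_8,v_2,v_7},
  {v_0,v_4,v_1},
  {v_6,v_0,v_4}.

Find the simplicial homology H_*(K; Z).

Take the total order v_0 < v_1 < v_2 < v_3 < v_4 < v_5 < v_6 < v_7 < v_8 < v_9 < v_10 on the vertex set. Then K (dimension 2) consists of the simplices:

  0-simplices (11): [v_0], [v_1], [v_2], [v_3], [v_4], [v_5], [v_6], [v_7], [v_8], [v_9], [v_10]
  1-simplices (25): (25 of them)
  2-simplices (15): (15 of them)

giving chain groups C_0 ≅ Z^11, C_1 ≅ Z^25, C_2 ≅ Z^15.

∂_1: C_1 → C_0 is given by ∂[p,q] = [q] − [p]. For instance
  ∂[v_4,v_6] = [v_6] − [v_4].
The resulting 11×25 matrix has rank 9, and its Smith normal form has invariant factors (1,1,1,1,1,1,1,1,1).

∂_2: C_2 → C_1 maps a triangle to the signed sum of its edges. For instance
  ∂[v_1,v_4,v_9] = [v_4,v_9] − [v_1,v_9] + [v_1,v_4],
  ∂[v_2,v_5,v_8] = [v_5,v_8] − [v_2,v_8] + [v_2,v_5].
The resulting 25×15 matrix has rank 15, and its Smith normal form has invariant factors (1,1,1,1,1,1,1,1,1,1,1,1,1,1,2).

Now H_k = ker ∂_k / im ∂_{k+1}, so:

  H_0: rank C_0 − rank ∂_1 = 11 − 9 = 2, and the invariant factors of ∂_1 are all 1, so H_0 ≅ Z^2.
  H_1: rank ker ∂_1 − rank ∂_2 = (25 − 9) − 15 = 1, and ∂_2 has invariant factor 2 > 1, so H_1 ≅ Z ⊕ Z/2.
  H_2: rank ker ∂_2 − rank ∂_3 = (15 − 15) − 0 = 0, and there is no ∂_3, so H_2 ≅ 0.

H_0 ≅ Z^2,  H_1 ≅ Z ⊕ Z/2,  H_2 = 0.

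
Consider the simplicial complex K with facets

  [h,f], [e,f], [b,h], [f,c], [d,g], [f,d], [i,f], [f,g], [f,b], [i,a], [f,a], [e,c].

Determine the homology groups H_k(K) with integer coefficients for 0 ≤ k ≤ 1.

H_0 = Z,  H_1 = Z^4.

Fix the vertex order a < b < c < d < e < f < g < h < i and write every simplex with vertices in increasing order. Then dim K = 1 and the simplices of K are:

  0-simplices (9): a, b, c, d, e, f, g, h, i
  1-simplices (12): af, ai, bf, bh, ce, cf, df, dg, ef, fg, fh, fi

Hence C_0 ≅ Z^9, C_1 ≅ Z^12.

The boundary map ∂_1: C_1 → C_0 sends each edge [p,q] (with p < q) to q − p. For instance
  ∂bf = f − b.
As a 9×12 matrix over Z this has rank 8, with invariant factors (1,1,1,1,1,1,1,1).

Reading off H_k = ker ∂_k / im ∂_{k+1}:

  H_0: rank C_0 − rank ∂_1 = 9 − 8 = 1, and the invariant factors of ∂_1 are all 1, so H_0 = Z.
  H_1: rank ker ∂_1 − rank ∂_2 = (12 − 8) − 0 = 4, and there is no ∂_2, so H_1 = Z^4.

As a check, the Euler characteristic is 9 − 12 = -3, which agrees with 1 − 4 = -3.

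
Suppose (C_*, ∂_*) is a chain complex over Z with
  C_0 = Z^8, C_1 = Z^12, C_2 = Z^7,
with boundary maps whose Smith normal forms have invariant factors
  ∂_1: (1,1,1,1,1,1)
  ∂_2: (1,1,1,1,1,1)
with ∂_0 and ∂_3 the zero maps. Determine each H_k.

H_0 ≅ Z^2,  H_1 = 0,  H_2 ≅ Z.

H_0: b_0 = 8 − 0 − 6 = 2; torsion from ∂_1 factors > 1: none. So H_0 ≅ Z^2.
H_1: b_1 = 12 − 6 − 6 = 0; torsion from ∂_2 factors > 1: none. So H_1 ≅ 0.
H_2: b_2 = 7 − 6 − 0 = 1; torsion from ∂_3 factors > 1: none. So H_2 ≅ Z.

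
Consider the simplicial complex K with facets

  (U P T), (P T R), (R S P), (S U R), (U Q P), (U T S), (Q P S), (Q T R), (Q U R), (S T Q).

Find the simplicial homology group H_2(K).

H_2 = 0.

Take the total order P < Q < R < S < T < U on the vertex set. Then K (dimension 2) consists of the simplices:

  0-simplices (6): P, Q, R, S, T, U
  1-simplices (15): PQ, PR, PS, PT, PU, QR, QS, QT, QU, RS, RT, RU, ST, SU, TU
  2-simplices (10): PQS, PQU, PRS, PRT, PTU, QRT, QRU, QST, RSU, STU

so the chain groups are C_0 ≅ Z^6, C_1 ≅ Z^15, C_2 ≅ Z^10.

The boundary map ∂_1: C_1 → C_0 maps an edge to its endpoints' difference, ∂[p,q] = q − p. For instance
  ∂PT = T − P.
The 6×15 boundary matrix has rank 5 and Smith normal form diag(1,1,1,1,1).

∂_2: C_2 → C_1 acts by ∂[p,q,r] = [q,r] − [p,r] + [p,q]. For instance
  ∂PQU = QU − PU + PQ,
  ∂STU = TU − SU + ST.
The resulting 15×10 matrix has rank 10, and its Smith normal form has invariant factors (1,1,1,1,1,1,1,1,1,2).

Reading off H_k = ker ∂_k / im ∂_{k+1}:

  H_2: rank ker ∂_2 − rank ∂_3 = (10 − 10) − 0 = 0, and there is no ∂_3, so H_2 ≅ 0.

(K is a triangulation of the real projective plane RP^2.)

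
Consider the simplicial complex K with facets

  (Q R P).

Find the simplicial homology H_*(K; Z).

H_0 ≅ Z,  H_1 = 0,  H_2 = 0.

We work with the vertex ordering P < Q < R. The simplices of K, each written with vertices in increasing order, are:

  0-simplices (3): P, Q, R
  1-simplices (3): PQ, PR, QR
  2-simplices (1): PQR

Hence C_0 ≅ Z^3, C_1 ≅ Z^3, C_2 ≅ Z^1.

Boundary ∂_1: C_1 → C_0 maps an edge to its endpoints' difference, ∂[p,q] = q − p. For instance
  ∂PQ = Q − P.
As a 3×3 matrix over Z this has rank 2, with invariant factors (1,1).

The boundary map ∂_2: C_2 → C_1 maps a triangle to the signed sum of its edges. For instance
  ∂PQR = QR − PR + PQ.
The resulting 3×1 matrix has rank 1, and its Smith normal form has invariant factors (1).

Now H_k = ker ∂_k / im ∂_{k+1}, so:

  H_0: rank C_0 − rank ∂_1 = 3 − 2 = 1, and the invariant factors of ∂_1 are all 1, so H_0 ≅ Z.
  H_1: rank ker ∂_1 − rank ∂_2 = (3 − 2) − 1 = 0, and the invariant factors of ∂_2 are all 1, so H_1 ≅ 0.
  H_2: rank ker ∂_2 − rank ∂_3 = (1 − 1) − 0 = 0, and there is no ∂_3, so H_2 ≅ 0.

As a check, the Euler characteristic is 3 − 3 + 1 = 1, which agrees with 1 − 0 + 0 = 1.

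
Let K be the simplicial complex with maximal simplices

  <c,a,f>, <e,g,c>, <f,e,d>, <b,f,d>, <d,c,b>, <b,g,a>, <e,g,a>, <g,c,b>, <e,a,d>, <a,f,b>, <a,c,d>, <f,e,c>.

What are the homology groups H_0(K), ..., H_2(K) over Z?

Order the vertices as a < b < c < d < e < f < g. Listing each simplex with vertices in this order, K has dimension 2 with simplices:

  0-simplices (7): a, b, c, d, e, f, g
  1-simplices (18): ab, ac, ad, ae, af, ag, bc, bd, bf, bg, cd, ce, cf, cg, de, df, ef, eg
  2-simplices (12): abf, abg, acd, acf, ade, aeg, bcd, bcg, bdf, cef, ceg, def

so the chain groups are C_0 ≅ Z^7, C_1 ≅ Z^18, C_2 ≅ Z^12.

∂_1: C_1 → C_0 sends each edge [p,q] (with p < q) to q − p. For instance
  ∂eg = g − e.
The 7×18 boundary matrix has rank 6 and Smith normal form diag(1,1,1,1,1,1).

∂_2: C_2 → C_1 acts by ∂[p,q,r] = [q,r] − [p,r] + [p,q]. For instance
  ∂bcd = cd − bd + bc,
  ∂bdf = df − bf + bd.
The 18×12 boundary matrix has rank 12 and Smith normal form diag(1,1,1,1,1,1,1,1,1,1,1,2).

From H_k ≅ ker(∂_k) / im(∂_{k+1}) we obtain:

  H_0: rank C_0 − rank ∂_1 = 7 − 6 = 1, and the invariant factors of ∂_1 are all 1, so H_0 = Z.
  H_1: rank ker ∂_1 − rank ∂_2 = (18 − 6) − 12 = 0, and ∂_2 has invariant factor 2 > 1, so H_1 = Z_2.
  H_2: rank ker ∂_2 − rank ∂_3 = (12 − 12) − 0 = 0, and there is no ∂_3, so H_2 = 0.

H_0 = Z,  H_1 = Z_2,  H_2 = 0.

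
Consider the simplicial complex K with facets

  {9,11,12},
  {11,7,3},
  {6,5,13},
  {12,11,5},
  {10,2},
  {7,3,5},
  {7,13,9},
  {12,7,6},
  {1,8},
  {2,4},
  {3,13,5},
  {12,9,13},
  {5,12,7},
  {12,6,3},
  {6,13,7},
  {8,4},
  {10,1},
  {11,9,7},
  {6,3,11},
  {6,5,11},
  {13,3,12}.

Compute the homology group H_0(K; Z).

H_0 ≅ Z^2.

We work with the vertex ordering 1 < 2 < 3 < 4 < 5 < 6 < 7 < 8 < 9 < 10 < 11 < 12 < 13. The simplices of K, each written with vertices in increasing order, are:

  0-simplices (13): [1], [2], [3], [4], [5], [6], [7], [8], [9], [10], [11], [12], [13]
  1-simplices (29): (29 of them)
  2-simplices (16): (16 of them)

Hence C_0 ≅ Z^13, C_1 ≅ Z^29, C_2 ≅ Z^16.

The boundary map ∂_1: C_1 → C_0 is given by ∂[p,q] = [q] − [p].
The 13×29 boundary matrix has rank 11 and Smith normal form diag(1,1,1,1,1,1,1,1,1,1,1).

∂_2: C_2 → C_1 acts by ∂[p,q,r] = [q,r] − [p,r] + [p,q]. For instance
  ∂[7,9,13] = [9,13] − [7,13] + [7,9],
  ∂[3,6,11] = [6,11] − [3,11] + [3,6].
As a 29×16 matrix over Z this has rank 15, with invariant factors (1,1,1,1,1,1,1,1,1,1,1,1,1,1,1).

Computing H_k = (kernel of ∂_k) / (image of ∂_{k+1}):

  H_0: rank C_0 − rank ∂_1 = 13 − 11 = 2, and the invariant factors of ∂_1 are all 1, so H_0 = Z^2.

(K is a triangulation of the disjoint union of the circle S^1 and the torus T^2.)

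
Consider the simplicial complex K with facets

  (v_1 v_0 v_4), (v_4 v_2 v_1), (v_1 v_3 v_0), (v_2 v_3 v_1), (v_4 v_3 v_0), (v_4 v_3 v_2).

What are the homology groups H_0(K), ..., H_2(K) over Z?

Take the total order v_0 < v_1 < v_2 < v_3 < v_4 on the vertex set. Then K (dimension 2) consists of the simplices:

  0-simplices (5): [v_0], [v_1], [v_2], [v_3], [v_4]
  1-simplices (9): [v_0,v_1], [v_0,v_3], [v_0,v_4], [v_1,v_2], [v_1,v_3], [v_1,v_4], [v_2,v_3], [v_2,v_4], [v_3,v_4]
  2-simplices (6): [v_0,v_1,v_3], [v_0,v_1,v_4], [v_0,v_3,v_4], [v_1,v_2,v_3], [v_1,v_2,v_4], [v_2,v_3,v_4]

Hence C_0 ≅ Z^5, C_1 ≅ Z^9, C_2 ≅ Z^6.

Boundary ∂_1: C_1 → C_0 sends each edge [p,q] (with p < q) to q − p. For instance
  ∂[v_0,v_1] = [v_1] − [v_0].
The resulting 5×9 matrix has rank 4, and its Smith normal form has invariant factors (1,1,1,1).

∂_2: C_2 → C_1 acts by ∂[p,q,r] = [q,r] − [p,r] + [p,q]. For instance
  ∂[v_0,v_1,v_3] = [v_1,v_3] − [v_0,v_3] + [v_0,v_1],
  ∂[v_1,v_2,v_4] = [v_2,v_4] − [v_1,v_4] + [v_1,v_2].
This gives a 9×6 integer matrix of rank 5; reducing to Smith normal form yields diagonal entries (1,1,1,1,1).

Reading off H_k = ker ∂_k / im ∂_{k+1}:

  H_0: rank C_0 − rank ∂_1 = 5 − 4 = 1, and the invariant factors of ∂_1 are all 1, so H_0 = Z.
  H_1: rank ker ∂_1 − rank ∂_2 = (9 − 4) − 5 = 0, and the invariant factors of ∂_2 are all 1, so H_1 = 0.
  H_2: rank ker ∂_2 − rank ∂_3 = (6 − 5) − 0 = 1, and there is no ∂_3, so H_2 = Z.

As a check, the Euler characteristic is 5 − 9 + 6 = 2, which agrees with 1 − 0 + 1 = 2.

H_0 = Z,  H_1 = 0,  H_2 = Z.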